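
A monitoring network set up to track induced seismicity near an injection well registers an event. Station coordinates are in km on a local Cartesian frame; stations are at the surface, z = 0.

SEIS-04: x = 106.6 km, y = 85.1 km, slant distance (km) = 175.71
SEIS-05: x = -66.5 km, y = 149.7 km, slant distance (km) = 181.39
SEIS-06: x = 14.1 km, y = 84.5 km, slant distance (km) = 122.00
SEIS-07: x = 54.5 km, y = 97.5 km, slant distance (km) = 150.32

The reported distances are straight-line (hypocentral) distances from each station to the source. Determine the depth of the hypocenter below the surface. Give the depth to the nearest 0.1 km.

Each station gives a sphere (x−x_i)² + (y−y_i)² + z² = d_i² (stations at z=0).
Subtracting the SEIS-04 sphere from SEIS-05 and SEIS-06: z² cancels, leaving linear equations in x and y:
-346.2 x + 129.2 y = 6198.44
-185.0 x − 1.2 y = 4723.49
Solving: x ≈ -25.402, y ≈ -20.091 km (keep extra digits for the depth step; rounded: -25.4, -20.1).
Then from the SEIS-04 sphere: z² = 175.71² − (x − 106.6)² − (y − 85.1)² with x = -25.402, y = -20.091, so z ≈ 48.830 ≈ 48.8 km.
Check against SEIS-07 (with the unrounded solution): distance 150.32 ≈ 150.32 km. ✓

z ≈ 48.8 km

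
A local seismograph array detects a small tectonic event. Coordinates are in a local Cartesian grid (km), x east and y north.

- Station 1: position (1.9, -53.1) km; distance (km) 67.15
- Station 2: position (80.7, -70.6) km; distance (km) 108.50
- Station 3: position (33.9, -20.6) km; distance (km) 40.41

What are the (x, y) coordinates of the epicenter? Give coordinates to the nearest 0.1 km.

Circle about each station: (x − 1.9)² + (y + 53.1)² = 67.15²; (x − 80.7)² + (y + 70.6)² = 108.50²; (x − 33.9)² + (y + 20.6)² = 40.41².
Subtracting the Station 1 equation from the Station 2 and Station 3 equations removes the quadratic terms:
157.6 x − 35.0 y = 1410.50
64.0 x + 65.0 y = 1626.50
Solving the 2×2 system: x ≈ 11.9, y ≈ 13.3 km.

11.9 km east, 13.3 km north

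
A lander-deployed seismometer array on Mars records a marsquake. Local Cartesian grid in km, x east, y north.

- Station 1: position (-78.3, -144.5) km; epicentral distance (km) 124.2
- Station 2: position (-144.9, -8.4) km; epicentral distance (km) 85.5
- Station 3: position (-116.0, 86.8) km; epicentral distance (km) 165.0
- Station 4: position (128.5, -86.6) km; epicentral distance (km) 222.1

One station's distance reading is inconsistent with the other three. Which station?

Solve using three stations at a time. Using Station 2, Station 3, Station 4 (subtract circle equations pairwise → linear system) gives (x, y) ≈ (-93.4, -76.6).
Distances from that point to each station vs reported:
  Station 1: calculated 69.5 vs reported 124.2 → residual 54.7 km
  Station 2: calculated 85.5 vs reported 85.5 → residual 0.0 km
  Station 3: calculated 165.0 vs reported 165.0 → residual 0.0 km
  Station 4: calculated 222.1 vs reported 222.1 → residual 0.0 km
Station 2, Station 3, Station 4 are mutually consistent (residuals ≈ 0); Station 1 is off by 54.7 km.

Station 1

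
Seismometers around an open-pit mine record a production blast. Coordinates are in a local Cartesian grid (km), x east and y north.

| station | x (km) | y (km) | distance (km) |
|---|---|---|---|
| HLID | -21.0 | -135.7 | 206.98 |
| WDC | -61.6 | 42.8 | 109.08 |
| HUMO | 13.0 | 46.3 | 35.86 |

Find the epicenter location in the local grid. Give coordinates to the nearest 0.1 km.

Circle about each station: (x + 21.0)² + (y + 135.7)² = 206.98²; (x + 61.6)² + (y − 42.8)² = 109.08²; (x − 13.0)² + (y − 46.3)² = 35.86².
Subtracting the HLID equation from the WDC and HUMO equations removes the quadratic terms:
-81.2 x + 357.0 y = 17713.18
68.0 x + 364.0 y = 25011.98
Solving the 2×2 system: x ≈ 46.1, y ≈ 60.1 km.
Check against HLID (with the unrounded x, y): √((x + 21.0)²+(y + 135.7)²) = 206.98 ≈ 206.98 km. ✓

(46.1, 60.1)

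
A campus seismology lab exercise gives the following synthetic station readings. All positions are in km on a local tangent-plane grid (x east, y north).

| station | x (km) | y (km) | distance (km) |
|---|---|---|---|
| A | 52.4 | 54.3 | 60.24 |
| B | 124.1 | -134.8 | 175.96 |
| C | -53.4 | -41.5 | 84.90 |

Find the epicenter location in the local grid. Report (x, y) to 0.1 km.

(17.5, 5.2)

Circle about each station: (x − 52.4)² + (y − 54.3)² = 60.24²; (x − 124.1)² + (y + 134.8)² = 175.96²; (x + 53.4)² + (y + 41.5)² = 84.90².
Subtracting pairs of circle equations eliminates x²+y² and gives linear equations (the radical axes):
143.4 x − 378.2 y = 544.54
-211.6 x − 191.6 y = -4699.59
Solving the 2×2 system: x ≈ 17.5, y ≈ 5.2 km.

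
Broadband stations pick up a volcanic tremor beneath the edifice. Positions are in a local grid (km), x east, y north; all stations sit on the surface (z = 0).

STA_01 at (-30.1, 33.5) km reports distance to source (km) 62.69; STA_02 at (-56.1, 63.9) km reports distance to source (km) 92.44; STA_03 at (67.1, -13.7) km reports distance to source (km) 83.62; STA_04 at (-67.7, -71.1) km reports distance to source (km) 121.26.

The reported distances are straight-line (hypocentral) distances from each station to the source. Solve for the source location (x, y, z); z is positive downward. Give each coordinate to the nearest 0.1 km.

x ≈ 4.5 km, y ≈ 13.5 km, depth ≈ 48.3 km

Each station gives a sphere (x−x_i)² + (y−y_i)² + z² = d_i² (stations at z=0).
Subtracting the STA_01 sphere from STA_02 and STA_03: z² cancels, leaving linear equations in x and y:
-52.0 x + 60.8 y = 587.04
194.4 x − 94.4 y = -400.43
Solving: x ≈ 4.496, y ≈ 13.501 km (keep extra digits for the depth step; rounded: 4.5, 13.5).
Then from the STA_01 sphere: z² = 62.69² − (x + 30.1)² − (y − 33.5)² with x = 4.496, y = 13.501, so z ≈ 48.303 ≈ 48.3 km.
Check against STA_04 (with the unrounded solution): distance 121.25 ≈ 121.26 km. ✓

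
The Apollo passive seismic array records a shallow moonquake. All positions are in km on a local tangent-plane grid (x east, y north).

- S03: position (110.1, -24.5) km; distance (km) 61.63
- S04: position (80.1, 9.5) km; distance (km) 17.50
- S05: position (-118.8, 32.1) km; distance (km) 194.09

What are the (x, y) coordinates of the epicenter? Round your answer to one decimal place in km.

Circle about each station: (x − 110.1)² + (y + 24.5)² = 61.63²; (x − 80.1)² + (y − 9.5)² = 17.50²; (x + 118.8)² + (y − 32.1)² = 194.09².
Subtracting the S03 equation from the S04 and S05 equations removes the quadratic terms:
-60.0 x + 68.0 y = -2723.99
-457.8 x + 113.2 y = -31451.08
Solving the 2×2 system: x ≈ 75.2, y ≈ 26.3 km.

(75.2, 26.3)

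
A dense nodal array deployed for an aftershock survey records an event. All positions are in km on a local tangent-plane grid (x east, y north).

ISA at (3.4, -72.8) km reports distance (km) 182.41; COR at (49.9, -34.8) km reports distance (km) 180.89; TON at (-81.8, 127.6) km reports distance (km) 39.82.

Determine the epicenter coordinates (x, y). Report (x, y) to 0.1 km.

Circle about each station: (x − 3.4)² + (y + 72.8)² = 182.41²; (x − 49.9)² + (y + 34.8)² = 180.89²; (x + 81.8)² + (y − 127.6)² = 39.82².
Subtracting the ISA equation from the COR and TON equations removes the quadratic terms:
93.0 x + 76.0 y = -1058.13
-170.4 x + 400.8 y = 49349.38
Solving the 2×2 system: x ≈ -83.1, y ≈ 87.8 km.
Check against ISA (with the unrounded x, y): √((x − 3.4)²+(y + 72.8)²) = 182.41 ≈ 182.41 km. ✓

(-83.1, 87.8)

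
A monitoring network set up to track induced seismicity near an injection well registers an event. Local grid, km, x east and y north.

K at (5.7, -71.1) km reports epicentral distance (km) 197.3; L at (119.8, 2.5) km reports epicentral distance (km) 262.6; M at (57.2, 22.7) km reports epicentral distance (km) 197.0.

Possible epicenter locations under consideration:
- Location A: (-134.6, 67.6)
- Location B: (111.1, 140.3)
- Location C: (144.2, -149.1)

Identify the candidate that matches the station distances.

Location A

For each candidate, compare |candidate − station| to the reported distance:
Location A: residuals K 0.0, L 0.0, M 0.0 → max 0.0 km
Location B: residuals K 38.9, L 124.5, M 67.6 → max 124.5 km
Location C: residuals K 38.3, L 109.0, M 4.4 → max 109.0 km
Only Location A has all residuals ≈ 0.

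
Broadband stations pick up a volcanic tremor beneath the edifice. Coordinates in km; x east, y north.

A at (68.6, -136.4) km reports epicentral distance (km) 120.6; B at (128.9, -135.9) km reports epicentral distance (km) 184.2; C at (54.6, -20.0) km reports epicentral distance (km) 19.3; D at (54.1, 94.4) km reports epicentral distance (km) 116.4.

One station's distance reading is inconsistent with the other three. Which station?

B

Solve using three stations at a time. Using A, C, D (subtract circle equations pairwise → linear system) gives (x, y) ≈ (35.4, -20.5).
Distances from that point to each station vs reported:
  A: calculated 120.6 vs reported 120.6 → residual 0.0 km
  B: calculated 148.5 vs reported 184.2 → residual 35.7 km
  C: calculated 19.2 vs reported 19.3 → residual 0.1 km
  D: calculated 116.4 vs reported 116.4 → residual 0.0 km
A, C, D are mutually consistent (residuals ≈ 0); B is off by 35.7 km.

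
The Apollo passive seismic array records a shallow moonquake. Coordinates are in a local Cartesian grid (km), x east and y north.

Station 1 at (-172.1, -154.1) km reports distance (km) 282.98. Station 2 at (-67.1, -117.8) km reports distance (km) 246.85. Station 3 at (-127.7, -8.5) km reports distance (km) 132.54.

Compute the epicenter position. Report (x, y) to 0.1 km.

Circle about each station: (x + 172.1)² + (y + 154.1)² = 282.98²; (x + 67.1)² + (y + 117.8)² = 246.85²; (x + 127.7)² + (y + 8.5)² = 132.54².
Subtracting pairs of circle equations eliminates x²+y² and gives linear equations (the radical axes):
210.0 x + 72.6 y = -15843.21
88.8 x + 291.2 y = 25525.15
Solving the 2×2 system: x ≈ -118.2, y ≈ 123.7 km.
Check against Station 1 (with the unrounded x, y): √((x + 172.1)²+(y + 154.1)²) = 282.98 ≈ 282.98 km. ✓

-118.2 km east, 123.7 km north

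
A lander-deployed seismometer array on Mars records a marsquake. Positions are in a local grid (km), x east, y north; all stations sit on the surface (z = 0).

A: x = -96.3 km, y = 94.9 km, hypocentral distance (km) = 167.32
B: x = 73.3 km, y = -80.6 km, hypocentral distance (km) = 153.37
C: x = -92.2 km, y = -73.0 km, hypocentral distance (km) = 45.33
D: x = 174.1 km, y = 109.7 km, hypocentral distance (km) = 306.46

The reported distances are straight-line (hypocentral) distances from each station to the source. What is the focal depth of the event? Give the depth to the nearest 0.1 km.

Each station gives a sphere (x−x_i)² + (y−y_i)² + z² = d_i² (stations at z=0).
Subtracting the A sphere from B and C: z² cancels, leaving linear equations in x and y:
339.2 x − 351.0 y = -1936.82
8.2 x − 335.8 y = 21491.31
Solving: x ≈ -73.802, y ≈ -65.803 km (keep extra digits for the depth step; rounded: -73.8, -65.8).
Then from the A sphere: z² = 167.32² − (x + 96.3)² − (y − 94.9)² with x = -73.802, y = -65.803, so z ≈ 40.797 ≈ 40.8 km.
Check against D (with the unrounded solution): distance 306.47 ≈ 306.46 km. ✓

z ≈ 40.8 km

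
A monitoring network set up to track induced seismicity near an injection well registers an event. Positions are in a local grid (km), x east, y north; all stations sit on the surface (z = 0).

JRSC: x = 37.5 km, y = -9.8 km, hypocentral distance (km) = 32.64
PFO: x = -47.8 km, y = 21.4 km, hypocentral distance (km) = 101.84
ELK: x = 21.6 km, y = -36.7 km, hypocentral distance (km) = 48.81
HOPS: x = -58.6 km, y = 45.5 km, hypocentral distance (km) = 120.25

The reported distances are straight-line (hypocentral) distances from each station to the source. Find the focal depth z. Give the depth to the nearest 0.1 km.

Each station gives a sphere (x−x_i)² + (y−y_i)² + z² = d_i² (stations at z=0).
Subtracting the JRSC sphere from PFO and ELK: z² cancels, leaving linear equations in x and y:
-170.6 x + 62.4 y = -8065.51
-31.8 x − 53.8 y = -1005.89
Solving: x ≈ 44.496, y ≈ -7.604 km (keep extra digits for the depth step; rounded: 44.5, -7.6).
Then from the JRSC sphere: z² = 32.64² − (x − 37.5)² − (y + 9.8)² with x = 44.496, y = -7.604, so z ≈ 31.806 ≈ 31.8 km.

depth ≈ 31.8 km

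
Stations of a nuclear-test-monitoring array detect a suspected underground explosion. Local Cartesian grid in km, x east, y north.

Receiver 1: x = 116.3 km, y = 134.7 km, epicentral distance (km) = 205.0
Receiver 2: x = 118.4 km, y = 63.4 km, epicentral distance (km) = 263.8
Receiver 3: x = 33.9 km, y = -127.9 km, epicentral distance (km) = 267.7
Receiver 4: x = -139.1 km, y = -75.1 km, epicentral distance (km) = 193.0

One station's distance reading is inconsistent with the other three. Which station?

Receiver 2

Solve using three stations at a time. Using Receiver 1, Receiver 3, Receiver 4 (subtract circle equations pairwise → linear system) gives (x, y) ≈ (-87.3, 110.8).
Distances from that point to each station vs reported:
  Receiver 1: calculated 205.0 vs reported 205.0 → residual 0.0 km
  Receiver 2: calculated 211.1 vs reported 263.8 → residual 52.7 km
  Receiver 3: calculated 267.7 vs reported 267.7 → residual 0.0 km
  Receiver 4: calculated 193.0 vs reported 193.0 → residual 0.0 km
Receiver 1, Receiver 3, Receiver 4 are mutually consistent (residuals ≈ 0); Receiver 2 is off by 52.7 km.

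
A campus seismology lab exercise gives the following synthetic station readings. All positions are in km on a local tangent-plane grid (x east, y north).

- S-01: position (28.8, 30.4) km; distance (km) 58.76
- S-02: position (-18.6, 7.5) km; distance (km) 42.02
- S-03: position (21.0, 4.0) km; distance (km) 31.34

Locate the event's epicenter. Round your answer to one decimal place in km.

Circle about each station: (x − 28.8)² + (y − 30.4)² = 58.76²; (x + 18.6)² + (y − 7.5)² = 42.02²; (x − 21.0)² + (y − 4.0)² = 31.34².
Subtracting the S-01 equation from the S-02 and S-03 equations removes the quadratic terms:
-94.8 x − 45.8 y = 335.67
-15.6 x − 52.8 y = 1173.94
Solving the 2×2 system: x ≈ 8.4, y ≈ -24.7 km.

x ≈ 8.4 km, y ≈ -24.7 km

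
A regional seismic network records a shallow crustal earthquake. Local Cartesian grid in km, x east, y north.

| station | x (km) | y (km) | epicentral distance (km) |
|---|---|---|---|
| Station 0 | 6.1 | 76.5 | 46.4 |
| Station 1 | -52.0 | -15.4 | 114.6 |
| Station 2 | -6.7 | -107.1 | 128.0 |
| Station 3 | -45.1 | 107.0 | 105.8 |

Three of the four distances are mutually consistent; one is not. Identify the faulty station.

Station 2

Solve using three stations at a time. Using Station 0, Station 1, Station 3 (subtract circle equations pairwise → linear system) gives (x, y) ≈ (43.1, 48.6).
Distances from that point to each station vs reported:
  Station 0: calculated 46.3 vs reported 46.4 → residual 0.1 km
  Station 1: calculated 114.6 vs reported 114.6 → residual 0.0 km
  Station 2: calculated 163.4 vs reported 128.0 → residual 35.4 km
  Station 3: calculated 105.8 vs reported 105.8 → residual 0.0 km
Station 0, Station 1, Station 3 are mutually consistent (residuals ≈ 0); Station 2 is off by 35.4 km.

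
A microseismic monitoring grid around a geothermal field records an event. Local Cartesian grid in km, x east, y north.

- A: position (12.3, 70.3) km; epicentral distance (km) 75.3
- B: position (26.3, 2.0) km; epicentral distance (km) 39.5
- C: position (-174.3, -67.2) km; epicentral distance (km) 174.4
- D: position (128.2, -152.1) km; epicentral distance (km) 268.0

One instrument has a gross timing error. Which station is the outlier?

Solve using three stations at a time. Using A, B, C (subtract circle equations pairwise → linear system) gives (x, y) ≈ (-13.1, -0.6).
Distances from that point to each station vs reported:
  A: calculated 75.3 vs reported 75.3 → residual 0.0 km
  B: calculated 39.5 vs reported 39.5 → residual 0.0 km
  C: calculated 174.4 vs reported 174.4 → residual 0.0 km
  D: calculated 207.2 vs reported 268.0 → residual 60.8 km
A, B, C are mutually consistent (residuals ≈ 0); D is off by 60.8 km.

D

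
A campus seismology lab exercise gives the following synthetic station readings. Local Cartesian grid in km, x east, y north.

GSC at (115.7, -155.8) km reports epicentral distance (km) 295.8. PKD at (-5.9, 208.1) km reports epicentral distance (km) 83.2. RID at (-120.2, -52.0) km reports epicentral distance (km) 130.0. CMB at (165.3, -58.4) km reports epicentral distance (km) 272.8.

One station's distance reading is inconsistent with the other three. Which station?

PKD

Solve using three stations at a time. Using GSC, RID, CMB (subtract circle equations pairwise → linear system) gives (x, y) ≈ (-75.4, 70.0).
Distances from that point to each station vs reported:
  GSC: calculated 295.8 vs reported 295.8 → residual 0.0 km
  PKD: calculated 154.6 vs reported 83.2 → residual 71.4 km
  RID: calculated 129.9 vs reported 130.0 → residual 0.1 km
  CMB: calculated 272.8 vs reported 272.8 → residual 0.0 km
GSC, RID, CMB are mutually consistent (residuals ≈ 0); PKD is off by 71.4 km.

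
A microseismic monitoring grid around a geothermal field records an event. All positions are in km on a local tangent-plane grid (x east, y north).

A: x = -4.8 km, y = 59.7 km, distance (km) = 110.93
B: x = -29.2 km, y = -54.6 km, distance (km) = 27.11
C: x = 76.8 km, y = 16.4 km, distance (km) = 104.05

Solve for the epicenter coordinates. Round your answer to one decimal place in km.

(-2.3, -51.2)

Circle about each station: (x + 4.8)² + (y − 59.7)² = 110.93²; (x + 29.2)² + (y + 54.6)² = 27.11²; (x − 76.8)² + (y − 16.4)² = 104.05².
Subtracting pairs of circle equations eliminates x²+y² and gives linear equations (the radical axes):
-48.8 x − 228.6 y = 11817.18
163.2 x − 86.6 y = 4059.13
Solving the 2×2 system: x ≈ -2.3, y ≈ -51.2 km.
Check against A (with the unrounded x, y): √((x + 4.8)²+(y − 59.7)²) = 110.93 ≈ 110.93 km. ✓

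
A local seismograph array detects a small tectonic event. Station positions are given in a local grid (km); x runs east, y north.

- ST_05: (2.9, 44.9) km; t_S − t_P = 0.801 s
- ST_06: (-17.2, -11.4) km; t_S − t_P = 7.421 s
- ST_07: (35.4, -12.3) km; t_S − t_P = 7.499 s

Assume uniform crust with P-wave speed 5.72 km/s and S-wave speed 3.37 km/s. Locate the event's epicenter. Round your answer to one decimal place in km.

9.3 km east, 43.4 km north

Distance from S−P lag: d = Δt · v_P v_S / (v_P − v_S) = Δt · (5.72·3.37)/(5.72−3.37) ≈ 8.2027·Δt.
So d_ST_05 = 6.57, d_ST_06 = 60.87, d_ST_07 = 61.51 km.
Circle about each station: (x − 2.9)² + (y − 44.9)² = 6.57²; (x + 17.2)² + (y + 11.4)² = 60.87²; (x − 35.4)² + (y + 12.3)² = 61.51².
Subtracting the ST_05 equation from the ST_06 and ST_07 equations removes the quadratic terms:
-40.2 x − 112.6 y = -5260.61
65.0 x − 114.4 y = -4360.29
Solving the 2×2 system: x ≈ 9.3, y ≈ 43.4 km.
Check against ST_05 (with the unrounded x, y): √((x − 2.9)²+(y − 44.9)²) = 6.57 ≈ 6.57 km. ✓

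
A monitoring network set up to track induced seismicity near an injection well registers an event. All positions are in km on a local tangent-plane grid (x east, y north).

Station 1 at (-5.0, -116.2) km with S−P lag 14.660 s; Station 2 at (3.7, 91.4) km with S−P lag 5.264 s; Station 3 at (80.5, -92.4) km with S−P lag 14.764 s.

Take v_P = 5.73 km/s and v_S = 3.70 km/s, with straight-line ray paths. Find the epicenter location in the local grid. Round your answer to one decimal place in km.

Distance from S−P lag: d = Δt · v_P v_S / (v_P − v_S) = Δt · (5.73·3.70)/(5.73−3.70) ≈ 10.4438·Δt.
So d_Station 1 = 153.11, d_Station 2 = 54.98, d_Station 3 = 154.19 km.
Circle about each station: (x + 5.0)² + (y + 116.2)² = 153.11²; (x − 3.7)² + (y − 91.4)² = 54.98²; (x − 80.5)² + (y + 92.4)² = 154.19².
Subtracting the Station 1 equation from the Station 2 and Station 3 equations removes the quadratic terms:
17.4 x + 415.2 y = 15260.08
171.0 x + 47.6 y = 1158.69
Solving the 2×2 system: x ≈ -3.5, y ≈ 36.9 km.

x ≈ -3.5 km, y ≈ 36.9 km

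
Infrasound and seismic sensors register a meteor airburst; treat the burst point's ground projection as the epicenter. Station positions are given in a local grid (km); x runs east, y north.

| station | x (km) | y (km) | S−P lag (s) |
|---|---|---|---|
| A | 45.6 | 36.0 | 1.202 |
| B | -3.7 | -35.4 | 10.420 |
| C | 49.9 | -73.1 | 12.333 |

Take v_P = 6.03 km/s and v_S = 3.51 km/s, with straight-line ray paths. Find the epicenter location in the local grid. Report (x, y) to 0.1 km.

Distance from S−P lag: d = Δt · v_P v_S / (v_P − v_S) = Δt · (6.03·3.51)/(6.03−3.51) ≈ 8.3989·Δt.
So d_A = 10.10, d_B = 87.52, d_C = 103.58 km.
Circle about each station: (x − 45.6)² + (y − 36.0)² = 10.10²; (x + 3.7)² + (y + 35.4)² = 87.52²; (x − 49.9)² + (y + 73.1)² = 103.58².
Subtracting the A equation from the B and C equations removes the quadratic terms:
-98.6 x − 142.8 y = -9666.25
8.6 x − 218.2 y = -6168.55
Solving the 2×2 system: x ≈ 54.0, y ≈ 30.4 km.
Check against A (with the unrounded x, y): √((x − 45.6)²+(y − 36.0)²) = 10.10 ≈ 10.10 km. ✓

x ≈ 54.0 km, y ≈ 30.4 km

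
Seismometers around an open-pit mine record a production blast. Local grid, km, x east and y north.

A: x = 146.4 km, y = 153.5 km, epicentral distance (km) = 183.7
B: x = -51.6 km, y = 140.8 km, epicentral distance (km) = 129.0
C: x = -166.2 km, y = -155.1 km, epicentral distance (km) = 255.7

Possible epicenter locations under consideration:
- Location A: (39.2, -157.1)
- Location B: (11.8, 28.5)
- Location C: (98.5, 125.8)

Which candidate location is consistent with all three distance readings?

For each candidate, compare |candidate − station| to the reported distance:
Location A: residuals A 144.9, B 182.4, C 50.3 → max 182.4 km
Location B: residuals A 0.0, B 0.0, C 0.0 → max 0.0 km
Location C: residuals A 128.4, B 21.8, C 130.3 → max 130.3 km
Only Location B has all residuals ≈ 0.

Location B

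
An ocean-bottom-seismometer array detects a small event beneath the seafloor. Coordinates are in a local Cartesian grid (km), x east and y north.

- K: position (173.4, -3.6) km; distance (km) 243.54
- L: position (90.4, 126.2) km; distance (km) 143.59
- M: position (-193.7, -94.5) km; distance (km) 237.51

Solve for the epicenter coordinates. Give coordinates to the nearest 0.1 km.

Circle about each station: (x − 173.4)² + (y + 3.6)² = 243.54²; (x − 90.4)² + (y − 126.2)² = 143.59²; (x + 193.7)² + (y + 94.5)² = 237.51².
Subtracting the K equation from the L and M equations removes the quadratic terms:
-166.0 x + 259.6 y = 32711.72
-734.2 x − 181.8 y = 19270.15
Solving the 2×2 system: x ≈ -49.6, y ≈ 94.3 km.

(-49.6, 94.3)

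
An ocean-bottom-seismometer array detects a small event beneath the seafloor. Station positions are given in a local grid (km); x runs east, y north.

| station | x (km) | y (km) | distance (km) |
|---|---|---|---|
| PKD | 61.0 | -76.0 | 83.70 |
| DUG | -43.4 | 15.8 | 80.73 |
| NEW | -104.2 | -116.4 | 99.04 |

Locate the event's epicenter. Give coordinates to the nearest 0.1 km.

Circle about each station: (x − 61.0)² + (y + 76.0)² = 83.70²; (x + 43.4)² + (y − 15.8)² = 80.73²; (x + 104.2)² + (y + 116.4)² = 99.04².
Subtracting the PKD equation from the DUG and NEW equations removes the quadratic terms:
-208.8 x + 183.6 y = -6875.44
-330.4 x − 80.8 y = 12106.37
Solving the 2×2 system: x ≈ -21.5, y ≈ -61.9 km.

-21.5 km east, -61.9 km north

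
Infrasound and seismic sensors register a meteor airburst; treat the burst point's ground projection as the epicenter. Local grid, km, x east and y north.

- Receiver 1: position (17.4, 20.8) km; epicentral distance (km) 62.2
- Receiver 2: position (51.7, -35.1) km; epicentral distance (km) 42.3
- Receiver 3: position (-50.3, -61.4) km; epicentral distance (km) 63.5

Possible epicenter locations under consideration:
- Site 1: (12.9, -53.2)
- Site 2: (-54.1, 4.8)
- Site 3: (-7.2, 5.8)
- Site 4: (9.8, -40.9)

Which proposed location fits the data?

Site 4

For each candidate, compare |candidate − station| to the reported distance:
Site 1: residuals Receiver 1 11.9, Receiver 2 0.5, Receiver 3 0.2 → max 11.9 km
Site 2: residuals Receiver 1 11.1, Receiver 2 70.8, Receiver 3 2.8 → max 70.8 km
Site 3: residuals Receiver 1 33.4, Receiver 2 29.4, Receiver 3 16.3 → max 33.4 km
Site 4: residuals Receiver 1 0.0, Receiver 2 0.0, Receiver 3 0.0 → max 0.0 km
Only Site 4 has all residuals ≈ 0.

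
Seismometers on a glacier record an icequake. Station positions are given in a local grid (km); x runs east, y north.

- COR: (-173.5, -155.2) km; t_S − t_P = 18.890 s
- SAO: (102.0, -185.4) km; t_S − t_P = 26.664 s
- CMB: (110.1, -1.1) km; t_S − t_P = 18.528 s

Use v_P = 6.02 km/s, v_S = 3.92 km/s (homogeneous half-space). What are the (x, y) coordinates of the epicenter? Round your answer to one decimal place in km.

Distance from S−P lag: d = Δt · v_P v_S / (v_P − v_S) = Δt · (6.02·3.92)/(6.02−3.92) ≈ 11.2373·Δt.
So d_COR = 212.27, d_SAO = 299.63, d_CMB = 208.21 km.
Circle about each station: (x + 173.5)² + (y + 155.2)² = 212.27²; (x − 102.0)² + (y + 185.4)² = 299.63²; (x − 110.1)² + (y + 1.1)² = 208.21².
Subtracting the COR equation from the SAO and CMB equations removes the quadratic terms:
551.0 x − 60.4 y = -54131.71
567.2 x + 308.2 y = -40358.92
Solving the 2×2 system: x ≈ -93.7, y ≈ 41.5 km.

x ≈ -93.7 km, y ≈ 41.5 km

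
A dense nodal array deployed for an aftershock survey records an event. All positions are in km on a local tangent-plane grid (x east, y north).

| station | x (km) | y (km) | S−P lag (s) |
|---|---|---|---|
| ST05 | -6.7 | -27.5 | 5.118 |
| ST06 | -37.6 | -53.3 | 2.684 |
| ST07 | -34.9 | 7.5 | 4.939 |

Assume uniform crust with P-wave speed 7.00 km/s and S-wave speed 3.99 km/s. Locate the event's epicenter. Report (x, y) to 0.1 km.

(-53.7, -34.3)

Distance from S−P lag: d = Δt · v_P v_S / (v_P − v_S) = Δt · (7.00·3.99)/(7.00−3.99) ≈ 9.2791·Δt.
So d_ST05 = 47.49, d_ST06 = 24.91, d_ST07 = 45.83 km.
Circle about each station: (x + 6.7)² + (y + 27.5)² = 47.49²; (x + 37.6)² + (y + 53.3)² = 24.91²; (x + 34.9)² + (y − 7.5)² = 45.83².
Subtracting the ST05 equation from the ST06 and ST07 equations removes the quadratic terms:
-61.8 x − 51.6 y = 5088.30
-56.4 x + 70.0 y = 628.03
Solving the 2×2 system: x ≈ -53.7, y ≈ -34.3 km.
Check against ST05 (with the unrounded x, y): √((x + 6.7)²+(y + 27.5)²) = 47.49 ≈ 47.49 km. ✓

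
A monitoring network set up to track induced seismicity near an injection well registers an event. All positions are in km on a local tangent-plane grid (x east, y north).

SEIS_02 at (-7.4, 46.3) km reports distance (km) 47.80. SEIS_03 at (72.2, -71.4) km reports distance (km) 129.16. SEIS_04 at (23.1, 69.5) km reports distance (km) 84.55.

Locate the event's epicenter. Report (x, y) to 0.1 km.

Circle about each station: (x + 7.4)² + (y − 46.3)² = 47.80²; (x − 72.2)² + (y + 71.4)² = 129.16²; (x − 23.1)² + (y − 69.5)² = 84.55².
Subtracting the SEIS_02 equation from the SEIS_03 and SEIS_04 equations removes the quadratic terms:
159.2 x − 235.4 y = -6285.12
61.0 x + 46.4 y = -1698.45
Solving the 2×2 system: x ≈ -31.8, y ≈ 5.2 km.
Check against SEIS_02 (with the unrounded x, y): √((x + 7.4)²+(y − 46.3)²) = 47.80 ≈ 47.80 km. ✓

(-31.8, 5.2)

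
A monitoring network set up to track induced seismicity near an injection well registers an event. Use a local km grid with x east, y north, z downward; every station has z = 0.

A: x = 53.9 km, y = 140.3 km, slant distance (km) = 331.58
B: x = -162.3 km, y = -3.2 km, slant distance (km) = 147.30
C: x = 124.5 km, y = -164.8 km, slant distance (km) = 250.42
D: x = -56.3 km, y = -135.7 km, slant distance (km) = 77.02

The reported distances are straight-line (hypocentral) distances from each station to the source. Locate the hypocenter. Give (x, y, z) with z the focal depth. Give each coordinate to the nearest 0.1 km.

Each station gives a sphere (x−x_i)² + (y−y_i)² + z² = d_i² (stations at z=0).
Subtracting the A sphere from B and C: z² cancels, leaving linear equations in x and y:
-432.4 x − 287.0 y = 92010.24
141.2 x − 610.2 y = 67305.11
Solving: x ≈ -120.996, y ≈ -138.298 km (keep extra digits for the depth step; rounded: -121.0, -138.3).
Then from the A sphere: z² = 331.58² − (x − 53.9)² − (y − 140.3)² with x = -120.996, y = -138.298, so z ≈ 41.711 ≈ 41.7 km.
Check against D (with the unrounded solution): distance 77.02 ≈ 77.02 km. ✓

(-121.0, -138.3, 41.7)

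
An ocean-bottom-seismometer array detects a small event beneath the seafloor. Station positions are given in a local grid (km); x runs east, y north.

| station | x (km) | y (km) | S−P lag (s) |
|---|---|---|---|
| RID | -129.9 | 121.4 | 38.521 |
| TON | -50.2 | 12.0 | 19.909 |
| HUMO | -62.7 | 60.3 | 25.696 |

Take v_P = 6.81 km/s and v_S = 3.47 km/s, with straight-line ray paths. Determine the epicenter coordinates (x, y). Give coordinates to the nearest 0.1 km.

(64.9, -69.2)

Distance from S−P lag: d = Δt · v_P v_S / (v_P − v_S) = Δt · (6.81·3.47)/(6.81−3.47) ≈ 7.0751·Δt.
So d_RID = 272.54, d_TON = 140.86, d_HUMO = 181.80 km.
Circle about each station: (x + 129.9)² + (y − 121.4)² = 272.54²; (x + 50.2)² + (y − 12.0)² = 140.86²; (x + 62.7)² + (y − 60.3)² = 181.80².
Subtracting pairs of circle equations eliminates x²+y² and gives linear equations (the radical axes):
159.4 x − 218.8 y = 25488.58
134.4 x − 122.2 y = 17182.22
Solving the 2×2 system: x ≈ 64.9, y ≈ -69.2 km.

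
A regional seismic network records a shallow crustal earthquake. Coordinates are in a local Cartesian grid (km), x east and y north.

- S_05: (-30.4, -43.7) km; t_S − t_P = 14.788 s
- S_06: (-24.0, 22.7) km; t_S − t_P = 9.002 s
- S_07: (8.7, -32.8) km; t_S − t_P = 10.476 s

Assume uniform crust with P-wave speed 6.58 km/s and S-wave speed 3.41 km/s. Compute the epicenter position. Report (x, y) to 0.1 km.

Distance from S−P lag: d = Δt · v_P v_S / (v_P − v_S) = Δt · (6.58·3.41)/(6.58−3.41) ≈ 7.0782·Δt.
So d_S_05 = 104.67, d_S_06 = 63.72, d_S_07 = 74.15 km.
Circle about each station: (x + 30.4)² + (y + 43.7)² = 104.67²; (x + 24.0)² + (y − 22.7)² = 63.72²; (x − 8.7)² + (y + 32.8)² = 74.15².
Subtracting pairs of circle equations eliminates x²+y² and gives linear equations (the radical axes):
12.8 x + 132.8 y = 5153.01
78.2 x + 21.8 y = 3775.27
Solving the 2×2 system: x ≈ 38.5, y ≈ 35.1 km.
Check against S_05 (with the unrounded x, y): √((x + 30.4)²+(y + 43.7)²) = 104.66 ≈ 104.67 km. ✓

x ≈ 38.5 km, y ≈ 35.1 km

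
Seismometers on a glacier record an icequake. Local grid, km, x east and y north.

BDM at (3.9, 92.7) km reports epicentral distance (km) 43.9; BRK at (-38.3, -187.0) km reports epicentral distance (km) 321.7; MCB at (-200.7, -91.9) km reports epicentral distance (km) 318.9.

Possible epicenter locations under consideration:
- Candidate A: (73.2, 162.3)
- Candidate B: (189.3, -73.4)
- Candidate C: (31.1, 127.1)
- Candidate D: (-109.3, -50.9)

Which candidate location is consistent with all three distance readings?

For each candidate, compare |candidate − station| to the reported distance:
Candidate A: residuals BDM 54.3, BRK 45.0, MCB 54.8 → max 54.8 km
Candidate B: residuals BDM 205.0, BRK 67.3, MCB 71.5 → max 205.0 km
Candidate C: residuals BDM 0.0, BRK 0.0, MCB 0.0 → max 0.0 km
Candidate D: residuals BDM 139.0, BRK 168.2, MCB 218.7 → max 218.7 km
Only Candidate C has all residuals ≈ 0.

Candidate C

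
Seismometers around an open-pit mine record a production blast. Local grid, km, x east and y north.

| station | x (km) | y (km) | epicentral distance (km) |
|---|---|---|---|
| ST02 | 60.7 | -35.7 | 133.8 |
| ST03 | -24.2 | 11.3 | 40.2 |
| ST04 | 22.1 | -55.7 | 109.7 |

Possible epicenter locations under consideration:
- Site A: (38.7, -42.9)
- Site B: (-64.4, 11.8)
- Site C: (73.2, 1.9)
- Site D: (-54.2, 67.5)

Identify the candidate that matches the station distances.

For each candidate, compare |candidate − station| to the reported distance:
Site A: residuals ST02 110.7, ST03 42.8, ST04 88.7 → max 110.7 km
Site B: residuals ST02 0.0, ST03 0.0, ST04 0.0 → max 0.0 km
Site C: residuals ST02 94.2, ST03 57.7, ST04 32.7 → max 94.2 km
Site D: residuals ST02 20.6, ST03 23.5, ST04 35.2 → max 35.2 km
Only Site B has all residuals ≈ 0.

Site B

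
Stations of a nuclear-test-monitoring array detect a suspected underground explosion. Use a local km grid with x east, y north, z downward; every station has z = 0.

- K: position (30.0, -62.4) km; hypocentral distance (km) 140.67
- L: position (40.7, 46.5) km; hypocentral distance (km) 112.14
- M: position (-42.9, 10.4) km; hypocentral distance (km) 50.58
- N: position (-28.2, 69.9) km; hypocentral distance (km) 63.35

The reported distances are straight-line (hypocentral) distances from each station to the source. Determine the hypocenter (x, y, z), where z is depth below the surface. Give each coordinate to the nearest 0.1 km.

Each station gives a sphere (x−x_i)² + (y−y_i)² + z² = d_i² (stations at z=0).
Subtracting the K sphere from L and M: z² cancels, leaving linear equations in x and y:
21.4 x + 217.8 y = 6237.65
-145.8 x + 145.6 y = 14384.52
Solving: x ≈ -63.799, y ≈ 34.908 km (keep extra digits for the depth step; rounded: -63.8, 34.9).
Then from the K sphere: z² = 140.67² − (x − 30.0)² − (y + 62.4)² with x = -63.799, y = 34.908, so z ≈ 38.999 ≈ 39.0 km.

x ≈ -63.8 km, y ≈ 34.9 km, depth ≈ 39.0 km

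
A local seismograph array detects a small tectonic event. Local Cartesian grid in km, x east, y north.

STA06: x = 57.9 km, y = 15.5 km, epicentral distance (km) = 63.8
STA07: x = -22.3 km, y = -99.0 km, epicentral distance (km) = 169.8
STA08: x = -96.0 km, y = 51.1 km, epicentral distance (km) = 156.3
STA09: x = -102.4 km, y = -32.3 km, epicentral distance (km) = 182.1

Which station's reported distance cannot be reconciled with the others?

Solve using three stations at a time. Using STA07, STA08, STA09 (subtract circle equations pairwise → linear system) gives (x, y) ≈ (60.5, 49.5).
Distances from that point to each station vs reported:
  STA06: calculated 34.1 vs reported 63.8 → residual 29.7 km
  STA07: calculated 170.0 vs reported 169.8 → residual 0.2 km
  STA08: calculated 156.6 vs reported 156.3 → residual 0.3 km
  STA09: calculated 182.3 vs reported 182.1 → residual 0.2 km
STA07, STA08, STA09 are mutually consistent (residuals ≈ 0); STA06 is off by 29.7 km.

STA06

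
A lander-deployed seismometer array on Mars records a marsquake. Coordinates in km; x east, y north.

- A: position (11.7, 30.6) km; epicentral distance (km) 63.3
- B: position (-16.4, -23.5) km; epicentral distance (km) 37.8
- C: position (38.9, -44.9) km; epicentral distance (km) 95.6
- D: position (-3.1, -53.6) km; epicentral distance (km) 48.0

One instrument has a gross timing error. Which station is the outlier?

D

Solve using three stations at a time. Using A, B, C (subtract circle equations pairwise → linear system) gives (x, y) ≈ (-44.6, 1.7).
Distances from that point to each station vs reported:
  A: calculated 63.3 vs reported 63.3 → residual 0.0 km
  B: calculated 37.8 vs reported 37.8 → residual 0.0 km
  C: calculated 95.6 vs reported 95.6 → residual 0.0 km
  D: calculated 69.1 vs reported 48.0 → residual 21.1 km
A, B, C are mutually consistent (residuals ≈ 0); D is off by 21.1 km.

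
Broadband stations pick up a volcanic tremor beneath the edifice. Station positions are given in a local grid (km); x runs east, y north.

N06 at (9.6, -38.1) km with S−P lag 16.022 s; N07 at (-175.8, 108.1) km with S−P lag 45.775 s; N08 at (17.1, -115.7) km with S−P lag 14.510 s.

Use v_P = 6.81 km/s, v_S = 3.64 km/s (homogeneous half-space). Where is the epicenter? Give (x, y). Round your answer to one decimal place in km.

Distance from S−P lag: d = Δt · v_P v_S / (v_P − v_S) = Δt · (6.81·3.64)/(6.81−3.64) ≈ 7.8197·Δt.
So d_N06 = 125.29, d_N07 = 357.95, d_N08 = 113.46 km.
Circle about each station: (x − 9.6)² + (y + 38.1)² = 125.29²; (x + 175.8)² + (y − 108.1)² = 357.95²; (x − 17.1)² + (y + 115.7)² = 113.46².
Subtracting the N06 equation from the N07 and N08 equations removes the quadratic terms:
-370.8 x + 292.4 y = -71383.14
15.0 x − 155.2 y = 14959.54
Solving the 2×2 system: x ≈ 126.1, y ≈ -84.2 km.
Check against N06 (with the unrounded x, y): √((x − 9.6)²+(y + 38.1)²) = 125.30 ≈ 125.29 km. ✓

x ≈ 126.1 km, y ≈ -84.2 km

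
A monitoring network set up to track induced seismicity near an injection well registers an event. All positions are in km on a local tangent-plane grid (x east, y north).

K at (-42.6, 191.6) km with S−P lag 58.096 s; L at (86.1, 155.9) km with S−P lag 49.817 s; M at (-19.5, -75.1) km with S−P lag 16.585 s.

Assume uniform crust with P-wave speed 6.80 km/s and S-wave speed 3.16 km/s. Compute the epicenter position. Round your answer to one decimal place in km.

x ≈ 56.6 km, y ≈ -136.7 km

Distance from S−P lag: d = Δt · v_P v_S / (v_P − v_S) = Δt · (6.80·3.16)/(6.80−3.16) ≈ 5.9033·Δt.
So d_K = 342.96, d_L = 294.08, d_M = 97.91 km.
Circle about each station: (x + 42.6)² + (y − 191.6)² = 342.96²; (x − 86.1)² + (y − 155.9)² = 294.08²; (x + 19.5)² + (y + 75.1)² = 97.91².
Subtracting the K equation from the L and M equations removes the quadratic terms:
257.4 x − 71.4 y = 24331.22
46.2 x − 533.4 y = 75530.13
Solving the 2×2 system: x ≈ 56.6, y ≈ -136.7 km.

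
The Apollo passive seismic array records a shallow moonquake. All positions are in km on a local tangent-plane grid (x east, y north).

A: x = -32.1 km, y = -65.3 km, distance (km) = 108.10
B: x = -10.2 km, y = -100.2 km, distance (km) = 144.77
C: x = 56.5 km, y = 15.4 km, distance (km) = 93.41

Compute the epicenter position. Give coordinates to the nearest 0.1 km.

x ≈ -32.8 km, y ≈ 42.8 km

Circle about each station: (x + 32.1)² + (y + 65.3)² = 108.10²; (x + 10.2)² + (y + 100.2)² = 144.77²; (x − 56.5)² + (y − 15.4)² = 93.41².
Subtracting the A equation from the B and C equations removes the quadratic terms:
43.8 x − 69.8 y = -4423.16
177.2 x + 161.4 y = 1095.09
Solving the 2×2 system: x ≈ -32.8, y ≈ 42.8 km.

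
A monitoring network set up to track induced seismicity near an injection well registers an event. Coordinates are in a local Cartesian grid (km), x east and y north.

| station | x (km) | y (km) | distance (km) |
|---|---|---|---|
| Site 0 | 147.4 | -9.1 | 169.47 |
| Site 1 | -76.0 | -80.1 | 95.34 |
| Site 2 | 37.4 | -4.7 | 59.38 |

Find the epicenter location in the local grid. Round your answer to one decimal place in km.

x ≈ -21.9 km, y ≈ -1.6 km

Circle about each station: (x − 147.4)² + (y + 9.1)² = 169.47²; (x + 76.0)² + (y + 80.1)² = 95.34²; (x − 37.4)² + (y + 4.7)² = 59.38².
Subtracting the Site 0 equation from the Site 1 and Site 2 equations removes the quadratic terms:
-446.8 x − 142.0 y = 10012.81
-220.0 x + 8.8 y = 4805.38
Solving the 2×2 system: x ≈ -21.9, y ≈ -1.6 km.
Check against Site 0 (with the unrounded x, y): √((x − 147.4)²+(y + 9.1)²) = 169.47 ≈ 169.47 km. ✓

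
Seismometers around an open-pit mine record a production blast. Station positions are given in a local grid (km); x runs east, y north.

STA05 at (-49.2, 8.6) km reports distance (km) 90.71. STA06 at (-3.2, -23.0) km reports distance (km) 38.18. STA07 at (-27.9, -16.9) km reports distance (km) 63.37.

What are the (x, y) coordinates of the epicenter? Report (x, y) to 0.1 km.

x ≈ 34.9 km, y ≈ -25.4 km

Circle about each station: (x + 49.2)² + (y − 8.6)² = 90.71²; (x + 3.2)² + (y + 23.0)² = 38.18²; (x + 27.9)² + (y + 16.9)² = 63.37².
Subtracting pairs of circle equations eliminates x²+y² and gives linear equations (the radical axes):
92.0 x − 63.2 y = 4815.23
42.6 x − 51.0 y = 2781.97
Solving the 2×2 system: x ≈ 34.9, y ≈ -25.4 km.
Check against STA05 (with the unrounded x, y): √((x + 49.2)²+(y − 8.6)²) = 90.70 ≈ 90.71 km. ✓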